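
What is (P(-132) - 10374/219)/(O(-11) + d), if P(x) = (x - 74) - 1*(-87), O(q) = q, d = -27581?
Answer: 12145/2014216 ≈ 0.0060296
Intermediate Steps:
P(x) = 13 + x (P(x) = (-74 + x) + 87 = 13 + x)
(P(-132) - 10374/219)/(O(-11) + d) = ((13 - 132) - 10374/219)/(-11 - 27581) = (-119 - 10374*1/219)/(-27592) = (-119 - 3458/73)*(-1/27592) = -12145/73*(-1/27592) = 12145/2014216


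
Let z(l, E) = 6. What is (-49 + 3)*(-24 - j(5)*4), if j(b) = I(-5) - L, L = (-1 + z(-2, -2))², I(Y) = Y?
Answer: -4416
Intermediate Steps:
L = 25 (L = (-1 + 6)² = 5² = 25)
j(b) = -30 (j(b) = -5 - 1*25 = -5 - 25 = -30)
(-49 + 3)*(-24 - j(5)*4) = (-49 + 3)*(-24 - (-30)*4) = -46*(-24 - 1*(-120)) = -46*(-24 + 120) = -46*96 = -4416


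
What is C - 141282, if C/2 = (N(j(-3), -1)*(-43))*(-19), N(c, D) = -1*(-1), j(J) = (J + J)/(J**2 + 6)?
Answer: -139648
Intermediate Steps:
j(J) = 2*J/(6 + J**2) (j(J) = (2*J)/(6 + J**2) = 2*J/(6 + J**2))
N(c, D) = 1
C = 1634 (C = 2*((1*(-43))*(-19)) = 2*(-43*(-19)) = 2*817 = 1634)
C - 141282 = 1634 - 141282 = -139648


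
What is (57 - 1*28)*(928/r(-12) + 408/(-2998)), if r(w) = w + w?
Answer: -5060384/4497 ≈ -1125.3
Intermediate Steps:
r(w) = 2*w
(57 - 1*28)*(928/r(-12) + 408/(-2998)) = (57 - 1*28)*(928/((2*(-12))) + 408/(-2998)) = (57 - 28)*(928/(-24) + 408*(-1/2998)) = 29*(928*(-1/24) - 204/1499) = 29*(-116/3 - 204/1499) = 29*(-174496/4497) = -5060384/4497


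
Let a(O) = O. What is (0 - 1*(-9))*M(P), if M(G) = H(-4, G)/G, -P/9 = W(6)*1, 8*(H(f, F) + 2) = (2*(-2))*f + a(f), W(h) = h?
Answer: 1/12 ≈ 0.083333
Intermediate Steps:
H(f, F) = -2 - 3*f/8 (H(f, F) = -2 + ((2*(-2))*f + f)/8 = -2 + (-4*f + f)/8 = -2 + (-3*f)/8 = -2 - 3*f/8)
P = -54 ≈ -54.000
M(G) = -1/(2*G) (M(G) = (-2 - 3/8*(-4))/G = (-2 + 3/2)/G = -1/(2*G))
(0 - 1*(-9))*M(P) = (0 - 1*(-9))*(-1/2/(-54)) = (0 + 9)*(-1/2*(-1/54)) = 9*(1/108) = 1/12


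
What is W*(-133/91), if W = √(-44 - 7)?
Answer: -19*I*√51/13 ≈ -10.437*I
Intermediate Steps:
W = I*√51 (W = √(-51) = I*√51 ≈ 7.1414*I)
W*(-133/91) = (I*√51)*(-133/91) = (I*√51)*(-133*1/91) = (I*√51)*(-19/13) = -19*I*√51/13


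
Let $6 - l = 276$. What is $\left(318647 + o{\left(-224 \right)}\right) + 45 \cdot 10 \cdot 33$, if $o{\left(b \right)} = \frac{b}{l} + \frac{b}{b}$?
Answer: $\frac{45022342}{135} \approx 3.335 \cdot 10^{5}$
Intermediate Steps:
$l = -270$ ($l = 6 - 276 = -270$)
$o{\left(b \right)} = 1 - \frac{b}{270}$ ($o{\left(b \right)} = \frac{b}{-270} + \frac{b}{b} = b \left(- \frac{1}{270}\right) + 1 = - \frac{b}{270} + 1 = 1 - \frac{b}{270}$)
$\left(318647 + o{\left(-224 \right)}\right) + 45 \cdot 10 \cdot 33 = \left(318647 + \left(1 - - \frac{112}{135}\right)\right) + 45 \cdot 10 \cdot 33 = \left(318647 + \left(1 + \frac{112}{135}\right)\right) + 450 \cdot 33 = \left(318647 + \frac{247}{135}\right) + 14850 = \frac{43017592}{135} + 14850 = \frac{45022342}{135}$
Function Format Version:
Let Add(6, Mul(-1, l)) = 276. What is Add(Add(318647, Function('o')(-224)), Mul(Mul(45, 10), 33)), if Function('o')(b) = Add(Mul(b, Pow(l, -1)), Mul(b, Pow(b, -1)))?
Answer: Rational(45022342, 135) ≈ 3.3350e+5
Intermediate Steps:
l = -270 (l = Add(6, Mul(-1, 276)) = Add(6, -276) = -270)
Function('o')(b) = Add(1, Mul(Rational(-1, 270), b)) (Function('o')(b) = Add(Mul(b, Pow(-270, -1)), Mul(b, Pow(b, -1))) = Add(Mul(b, Rational(-1, 270)), 1) = Add(Mul(Rational(-1, 270), b), 1) = Add(1, Mul(Rational(-1, 270), b)))
Add(Add(318647, Function('o')(-224)), Mul(Mul(45, 10), 33)) = Add(Add(318647, Add(1, Mul(Rational(-1, 270), -224))), Mul(Mul(45, 10), 33)) = Add(Add(318647, Add(1, Rational(112, 135))), Mul(450, 33)) = Add(Add(318647, Rational(247, 135)), 14850) = Add(Rational(43017592, 135), 14850) = Rational(45022342, 135)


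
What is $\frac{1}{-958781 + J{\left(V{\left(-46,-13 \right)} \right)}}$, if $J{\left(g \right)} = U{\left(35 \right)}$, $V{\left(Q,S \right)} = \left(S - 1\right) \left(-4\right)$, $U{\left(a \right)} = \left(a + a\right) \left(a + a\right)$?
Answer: $- \frac{1}{953881} \approx -1.0483 \cdot 10^{-6}$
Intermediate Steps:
$U{\left(a \right)} = 4 a^{2}$ ($U{\left(a \right)} = 2 a 2 a = 4 a^{2}$)
$V{\left(Q,S \right)} = 4 - 4 S$ ($V{\left(Q,S \right)} = \left(-1 + S\right) \left(-4\right) = 4 - 4 S$)
$J{\left(g \right)} = 4900$ ($J{\left(g \right)} = 4 \cdot 35^{2} = 4 \cdot 1225 = 4900$)
$\frac{1}{-958781 + J{\left(V{\left(-46,-13 \right)} \right)}} = \frac{1}{-958781 + 4900} = \frac{1}{-953881} = - \frac{1}{953881}$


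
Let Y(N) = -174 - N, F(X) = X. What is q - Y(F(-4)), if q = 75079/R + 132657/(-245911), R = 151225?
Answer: 6320343162894/37187890975 ≈ 169.96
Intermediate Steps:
q = -1598302856/37187890975 (q = 75079/151225 + 132657/(-245911) = 75079*(1/151225) + 132657*(-1/245911) = 75079/151225 - 132657/245911 = -1598302856/37187890975 ≈ -0.042979)
q - Y(F(-4)) = -1598302856/37187890975 - (-174 - 1*(-4)) = -1598302856/37187890975 - (-174 + 4) = -1598302856/37187890975 - 1*(-170) = -1598302856/37187890975 + 170 = 6320343162894/37187890975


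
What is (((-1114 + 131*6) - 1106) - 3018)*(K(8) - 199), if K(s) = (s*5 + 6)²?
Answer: -8534484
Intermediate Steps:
K(s) = (6 + 5*s)² (K(s) = (5*s + 6)² = (6 + 5*s)²)
(((-1114 + 131*6) - 1106) - 3018)*(K(8) - 199) = (((-1114 + 131*6) - 1106) - 3018)*((6 + 5*8)² - 199) = (((-1114 + 786) - 1106) - 3018)*((6 + 40)² - 199) = ((-328 - 1106) - 3018)*(46² - 199) = (-1434 - 3018)*(2116 - 199) = -4452*1917 = -8534484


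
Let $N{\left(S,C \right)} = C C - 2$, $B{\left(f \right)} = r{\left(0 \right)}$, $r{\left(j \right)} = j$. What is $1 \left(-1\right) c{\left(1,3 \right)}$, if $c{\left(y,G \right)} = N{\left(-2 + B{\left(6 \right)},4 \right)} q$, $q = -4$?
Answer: $56$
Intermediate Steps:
$B{\left(f \right)} = 0$
$N{\left(S,C \right)} = -2 + C^{2}$ ($N{\left(S,C \right)} = C^{2} - 2 = -2 + C^{2}$)
$c{\left(y,G \right)} = -56$ ($c{\left(y,G \right)} = \left(-2 + 4^{2}\right) \left(-4\right) = \left(-2 + 16\right) \left(-4\right) = 14 \left(-4\right) = -56$)
$1 \left(-1\right) c{\left(1,3 \right)} = 1 \left(-1\right) \left(-56\right) = \left(-1\right) \left(-56\right) = 56$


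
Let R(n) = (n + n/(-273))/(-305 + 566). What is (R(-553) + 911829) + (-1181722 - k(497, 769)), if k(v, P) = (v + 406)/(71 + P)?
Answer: -109890931097/407160 ≈ -2.6990e+5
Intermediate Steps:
k(v, P) = (406 + v)/(71 + P)
R(n) = 272*n/71253 (R(n) = (n + n*(-1/273))/261 = (n - n/273)*(1/261) = (272*n/273)*(1/261) = 272*n/71253)
(R(-553) + 911829) + (-1181722 - k(497, 769)) = ((272/71253)*(-553) + 911829) + (-1181722 - (406 + 497)/(71 + 769)) = (-21488/10179 + 911829) + (-1181722 - 903/840) = 9281485903/10179 + (-1181722 - 903/840) = 9281485903/10179 + (-1181722 - 1*43/40) = 9281485903/10179 + (-1181722 - 43/40) = 9281485903/10179 - 47268923/40 = -109890931097/407160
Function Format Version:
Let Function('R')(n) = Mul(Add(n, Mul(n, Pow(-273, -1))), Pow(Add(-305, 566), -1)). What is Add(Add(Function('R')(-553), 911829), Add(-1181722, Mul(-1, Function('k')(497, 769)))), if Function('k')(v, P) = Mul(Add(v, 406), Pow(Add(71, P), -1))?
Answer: Rational(-109890931097, 407160) ≈ -2.6990e+5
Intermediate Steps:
Function('k')(v, P) = Mul(Pow(Add(71, P), -1), Add(406, v)) (Function('k')(v, P) = Mul(Add(406, v), Pow(Add(71, P), -1)) = Mul(Pow(Add(71, P), -1), Add(406, v)))
Function('R')(n) = Mul(Rational(272, 71253), n) (Function('R')(n) = Mul(Add(n, Mul(n, Rational(-1, 273))), Pow(261, -1)) = Mul(Add(n, Mul(Rational(-1, 273), n)), Rational(1, 261)) = Mul(Mul(Rational(272, 273), n), Rational(1, 261)) = Mul(Rational(272, 71253), n))
Add(Add(Function('R')(-553), 911829), Add(-1181722, Mul(-1, Function('k')(497, 769)))) = Add(Add(Mul(Rational(272, 71253), -553), 911829), Add(-1181722, Mul(-1, Mul(Pow(Add(71, 769), -1), Add(406, 497))))) = Add(Add(Rational(-21488, 10179), 911829), Add(-1181722, Mul(-1, Mul(Pow(840, -1), 903)))) = Add(Rational(9281485903, 10179), Add(-1181722, Mul(-1, Mul(Rational(1, 840), 903)))) = Add(Rational(9281485903, 10179), Add(-1181722, Mul(-1, Rational(43, 40)))) = Add(Rational(9281485903, 10179), Add(-1181722, Rational(-43, 40))) = Add(Rational(9281485903, 10179), Rational(-47268923, 40)) = Rational(-109890931097, 407160)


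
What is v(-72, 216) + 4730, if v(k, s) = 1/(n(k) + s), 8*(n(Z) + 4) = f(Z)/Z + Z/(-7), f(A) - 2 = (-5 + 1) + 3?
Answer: 4067619562/859961 ≈ 4730.0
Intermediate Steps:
f(A) = 1 (f(A) = 2 + ((-5 + 1) + 3) = 2 + (-4 + 3) = 2 - 1 = 1)
n(Z) = -4 - Z/56 + 1/(8*Z) (n(Z) = -4 + (1/Z + Z/(-7))/8 = -4 + (1/Z + Z*(-⅐))/8 = -4 + (1/Z - Z/7)/8 = -4 + (-Z/56 + 1/(8*Z)) = -4 - Z/56 + 1/(8*Z))
v(k, s) = 1/(s + (7 - k*(224 + k))/(56*k)) (v(k, s) = 1/((7 - k*(224 + k))/(56*k) + s) = 1/(s + (7 - k*(224 + k))/(56*k)))
v(-72, 216) + 4730 = -56*(-72)/(-7 - 72*(224 - 72 - 56*216)) + 4730 = -56*(-72)/(-7 - 72*(224 - 72 - 12096)) + 4730 = -56*(-72)/(-7 - 72*(-11944)) + 4730 = -56*(-72)/(-7 + 859968) + 4730 = -56*(-72)/859961 + 4730 = -56*(-72)*1/859961 + 4730 = 4032/859961 + 4730 = 4067619562/859961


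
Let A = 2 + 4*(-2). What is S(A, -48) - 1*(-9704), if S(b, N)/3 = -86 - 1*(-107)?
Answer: 9767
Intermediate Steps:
A = -6 (A = 2 - 8 = -6)
S(b, N) = 63 (S(b, N) = 3*(-86 - 1*(-107)) = 3*(-86 + 107) = 3*21 = 63)
S(A, -48) - 1*(-9704) = 63 - 1*(-9704) = 63 + 9704 = 9767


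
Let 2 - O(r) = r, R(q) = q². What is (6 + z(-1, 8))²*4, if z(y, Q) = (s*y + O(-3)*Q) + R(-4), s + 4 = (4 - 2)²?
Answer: 15376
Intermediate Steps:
s = 0 (s = -4 + (4 - 2)² = -4 + 2² = -4 + 4 = 0)
O(r) = 2 - r
z(y, Q) = 16 + 5*Q (z(y, Q) = (0*y + (2 - 1*(-3))*Q) + (-4)² = (0 + (2 + 3)*Q) + 16 = (0 + 5*Q) + 16 = 5*Q + 16 = 16 + 5*Q)
(6 + z(-1, 8))²*4 = (6 + (16 + 5*8))²*4 = (6 + (16 + 40))²*4 = (6 + 56)²*4 = 62²*4 = 3844*4 = 15376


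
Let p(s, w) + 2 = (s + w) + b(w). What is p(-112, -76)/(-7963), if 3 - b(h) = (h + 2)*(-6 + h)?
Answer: 6255/7963 ≈ 0.78551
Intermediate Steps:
b(h) = 3 - (-6 + h)*(2 + h) (b(h) = 3 - (h + 2)*(-6 + h) = 3 - (2 + h)*(-6 + h) = 3 - (-6 + h)*(2 + h))
p(s, w) = 13 + s - w² + 5*w (p(s, w) = -2 + ((s + w) + (15 - w² + 4*w)) = -2 + (15 + s - w² + 5*w) = 13 + s - w² + 5*w)
p(-112, -76)/(-7963) = (13 - 112 - 1*(-76)² + 5*(-76))/(-7963) = (13 - 112 - 1*5776 - 380)*(-1/7963) = (13 - 112 - 5776 - 380)*(-1/7963) = -6255*(-1/7963) = 6255/7963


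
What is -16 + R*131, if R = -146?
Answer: -19142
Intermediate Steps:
-16 + R*131 = -16 - 146*131 = -16 - 19126 = -19142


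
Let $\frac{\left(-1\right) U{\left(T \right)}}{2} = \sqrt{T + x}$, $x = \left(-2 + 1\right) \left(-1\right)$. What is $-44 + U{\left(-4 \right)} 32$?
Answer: $-44 - 64 i \sqrt{3} \approx -44.0 - 110.85 i$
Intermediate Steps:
$x = 1$ ($x = \left(-1\right) \left(-1\right) = 1$)
$U{\left(T \right)} = - 2 \sqrt{1 + T}$ ($U{\left(T \right)} = - 2 \sqrt{T + 1} = - 2 \sqrt{1 + T}$)
$-44 + U{\left(-4 \right)} 32 = -44 + - 2 \sqrt{1 - 4} \cdot 32 = -44 + - 2 \sqrt{-3} \cdot 32 = -44 + - 2 i \sqrt{3} \cdot 32 = -44 - 64 i \sqrt{3}$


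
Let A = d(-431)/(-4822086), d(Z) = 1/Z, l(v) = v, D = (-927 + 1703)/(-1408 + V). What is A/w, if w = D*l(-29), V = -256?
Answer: 104/2923155766329 ≈ 3.5578e-11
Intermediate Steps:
D = -97/208 (D = (-927 + 1703)/(-1408 - 256) = 776/(-1664) = 776*(-1/1664) = -97/208 ≈ -0.46635)
w = 2813/208 (w = -97/208*(-29) = 2813/208 ≈ 13.524)
A = 1/2078319066 (A = 1/(-431*(-4822086)) = -1/431*(-1/4822086) = 1/2078319066 ≈ 4.8116e-10)
A/w = 1/(2078319066*(2813/208)) = (1/2078319066)*(208/2813) = 104/2923155766329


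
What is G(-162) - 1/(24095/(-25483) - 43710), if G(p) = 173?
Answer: 192702307808/1113886025 ≈ 173.00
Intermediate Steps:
G(-162) - 1/(24095/(-25483) - 43710) = 173 - 1/(24095/(-25483) - 43710) = 173 - 1/(24095*(-1/25483) - 43710) = 173 - 1/(-24095/25483 - 43710) = 173 - 1/(-1113886025/25483) = 173 - 1*(-25483/1113886025) = 173 + 25483/1113886025 = 192702307808/1113886025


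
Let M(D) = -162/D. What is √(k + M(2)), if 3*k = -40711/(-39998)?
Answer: I*√1161398287182/119994 ≈ 8.9811*I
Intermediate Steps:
k = 40711/119994 (k = (-40711/(-39998))/3 = (-40711*(-1/39998))/3 = (⅓)*(40711/39998) = 40711/119994 ≈ 0.33928)
√(k + M(2)) = √(40711/119994 - 162/2) = √(40711/119994 - 162*½) = √(40711/119994 - 81) = √(-9678803/119994) = I*√1161398287182/119994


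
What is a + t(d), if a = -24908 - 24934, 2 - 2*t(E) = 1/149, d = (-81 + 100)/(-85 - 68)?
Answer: -14852619/298 ≈ -49841.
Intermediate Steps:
d = -19/153 (d = 19/(-153) = 19*(-1/153) = -19/153 ≈ -0.12418)
t(E) = 297/298 (t(E) = 1 - 1/2/149 = 1 - 1/2*1/149 = 1 - 1/298 = 297/298)
a = -49842
a + t(d) = -49842 + 297/298 = -14852619/298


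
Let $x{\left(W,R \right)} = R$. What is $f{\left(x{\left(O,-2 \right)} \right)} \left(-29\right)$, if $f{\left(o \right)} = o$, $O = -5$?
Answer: $58$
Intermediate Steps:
$f{\left(x{\left(O,-2 \right)} \right)} \left(-29\right) = \left(-2\right) \left(-29\right) = 58$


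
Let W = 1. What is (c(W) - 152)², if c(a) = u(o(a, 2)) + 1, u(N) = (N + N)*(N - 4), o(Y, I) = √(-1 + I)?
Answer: 24649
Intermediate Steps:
u(N) = 2*N*(-4 + N) (u(N) = (2*N)*(-4 + N) = 2*N*(-4 + N))
c(a) = -5 (c(a) = 2*√(-1 + 2)*(-4 + √(-1 + 2)) + 1 = 2*√1*(-4 + √1) + 1 = 2*1*(-4 + 1) + 1 = 2*1*(-3) + 1 = -6 + 1 = -5)
(c(W) - 152)² = (-5 - 152)² = (-157)² = 24649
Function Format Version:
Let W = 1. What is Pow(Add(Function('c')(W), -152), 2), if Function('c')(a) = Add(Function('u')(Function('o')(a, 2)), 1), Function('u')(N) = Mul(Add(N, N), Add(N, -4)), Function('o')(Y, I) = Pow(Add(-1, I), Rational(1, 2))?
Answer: 24649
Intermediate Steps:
Function('u')(N) = Mul(2, N, Add(-4, N)) (Function('u')(N) = Mul(Mul(2, N), Add(-4, N)) = Mul(2, N, Add(-4, N)))
Function('c')(a) = -5 (Function('c')(a) = Add(Mul(2, Pow(Add(-1, 2), Rational(1, 2)), Add(-4, Pow(Add(-1, 2), Rational(1, 2)))), 1) = Add(Mul(2, Pow(1, Rational(1, 2)), Add(-4, Pow(1, Rational(1, 2)))), 1) = Add(Mul(2, 1, Add(-4, 1)), 1) = Add(Mul(2, 1, -3), 1) = Add(-6, 1) = -5)
Pow(Add(Function('c')(W), -152), 2) = Pow(Add(-5, -152), 2) = Pow(-157, 2) = 24649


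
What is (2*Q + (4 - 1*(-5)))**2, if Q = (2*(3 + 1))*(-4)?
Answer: 3025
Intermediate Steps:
Q = -32 (Q = (2*4)*(-4) = 8*(-4) = -32)
(2*Q + (4 - 1*(-5)))**2 = (2*(-32) + (4 - 1*(-5)))**2 = (-64 + (4 + 5))**2 = (-64 + 9)**2 = (-55)**2 = 3025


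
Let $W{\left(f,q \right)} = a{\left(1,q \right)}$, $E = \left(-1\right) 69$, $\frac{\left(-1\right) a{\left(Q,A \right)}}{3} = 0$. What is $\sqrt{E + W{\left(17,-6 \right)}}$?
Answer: $i \sqrt{69} \approx 8.3066 i$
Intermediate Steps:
$a{\left(Q,A \right)} = 0$ ($a{\left(Q,A \right)} = \left(-3\right) 0 = 0$)
$E = -69$
$W{\left(f,q \right)} = 0$
$\sqrt{E + W{\left(17,-6 \right)}} = \sqrt{-69 + 0} = \sqrt{-69} = i \sqrt{69}$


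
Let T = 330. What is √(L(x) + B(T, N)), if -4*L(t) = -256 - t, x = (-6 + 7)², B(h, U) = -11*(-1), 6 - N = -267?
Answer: √301/2 ≈ 8.6747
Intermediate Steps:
N = 273 (N = 6 - 1*(-267) = 6 + 267 = 273)
B(h, U) = 11
x = 1 (x = 1² = 1)
L(t) = 64 + t/4 (L(t) = -(-256 - t)/4 = 64 + t/4)
√(L(x) + B(T, N)) = √((64 + (¼)*1) + 11) = √((64 + ¼) + 11) = √(257/4 + 11) = √(301/4) = √301/2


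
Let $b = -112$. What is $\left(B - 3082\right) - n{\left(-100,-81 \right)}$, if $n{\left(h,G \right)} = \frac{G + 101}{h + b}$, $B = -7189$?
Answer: $- \frac{544358}{53} \approx -10271.0$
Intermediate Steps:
$n{\left(h,G \right)} = \frac{101 + G}{-112 + h}$ ($n{\left(h,G \right)} = \frac{G + 101}{h - 112} = \frac{101 + G}{-112 + h}$)
$\left(B - 3082\right) - n{\left(-100,-81 \right)} = \left(-7189 - 3082\right) - \frac{101 - 81}{-112 - 100} = \left(-7189 - 3082\right) - \frac{1}{-212} \cdot 20 = -10271 - \left(- \frac{1}{212}\right) 20 = -10271 - - \frac{5}{53} = -10271 + \frac{5}{53} = - \frac{544358}{53}$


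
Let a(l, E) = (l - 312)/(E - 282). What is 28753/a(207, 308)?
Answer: -747578/105 ≈ -7119.8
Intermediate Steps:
a(l, E) = (-312 + l)/(-282 + E)
28753/a(207, 308) = 28753/(((-312 + 207)/(-282 + 308))) = 28753/((-105/26)) = 28753/(((1/26)*(-105))) = 28753/(-105/26) = 28753*(-26/105) = -747578/105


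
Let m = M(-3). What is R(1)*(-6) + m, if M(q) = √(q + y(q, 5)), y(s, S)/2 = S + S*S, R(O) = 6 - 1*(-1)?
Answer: -42 + √57 ≈ -34.450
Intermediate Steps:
R(O) = 7 (R(O) = 6 + 1 = 7)
y(s, S) = 2*S + 2*S² (y(s, S) = 2*(S + S*S) = 2*(S + S²) = 2*S + 2*S²)
M(q) = √(60 + q) (M(q) = √(q + 2*5*(1 + 5)) = √(q + 2*5*6) = √(q + 60) = √(60 + q))
m = √57 (m = √(60 - 3) = √57 ≈ 7.5498)
R(1)*(-6) + m = 7*(-6) + √57 = -42 + √57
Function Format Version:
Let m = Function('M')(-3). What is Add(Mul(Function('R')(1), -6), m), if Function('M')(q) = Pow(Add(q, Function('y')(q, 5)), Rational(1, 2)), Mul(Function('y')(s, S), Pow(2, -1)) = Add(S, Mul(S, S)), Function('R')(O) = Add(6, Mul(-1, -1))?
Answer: Add(-42, Pow(57, Rational(1, 2))) ≈ -34.450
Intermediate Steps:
Function('R')(O) = 7 (Function('R')(O) = Add(6, 1) = 7)
Function('y')(s, S) = Add(Mul(2, S), Mul(2, Pow(S, 2))) (Function('y')(s, S) = Mul(2, Add(S, Mul(S, S))) = Mul(2, Add(S, Pow(S, 2))) = Add(Mul(2, S), Mul(2, Pow(S, 2))))
Function('M')(q) = Pow(Add(60, q), Rational(1, 2)) (Function('M')(q) = Pow(Add(q, Mul(2, 5, Add(1, 5))), Rational(1, 2)) = Pow(Add(q, Mul(2, 5, 6)), Rational(1, 2)) = Pow(Add(q, 60), Rational(1, 2)) = Pow(Add(60, q), Rational(1, 2)))
m = Pow(57, Rational(1, 2)) (m = Pow(Add(60, -3), Rational(1, 2)) = Pow(57, Rational(1, 2)) ≈ 7.5498)
Add(Mul(Function('R')(1), -6), m) = Add(Mul(7, -6), Pow(57, Rational(1, 2))) = Add(-42, Pow(57, Rational(1, 2)))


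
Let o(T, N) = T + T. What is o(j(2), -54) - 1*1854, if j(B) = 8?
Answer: -1838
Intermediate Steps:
o(T, N) = 2*T
o(j(2), -54) - 1*1854 = 2*8 - 1*1854 = 16 - 1854 = -1838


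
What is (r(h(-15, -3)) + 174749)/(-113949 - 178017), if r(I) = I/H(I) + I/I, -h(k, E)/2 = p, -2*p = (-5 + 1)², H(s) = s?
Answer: -174751/291966 ≈ -0.59853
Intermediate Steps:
p = -8 (p = -(-5 + 1)²/2 = -½*(-4)² = -½*16 = -8)
h(k, E) = 16 (h(k, E) = -2*(-8) = 16)
r(I) = 2 (r(I) = I/I + I/I = 1 + 1 = 2)
(r(h(-15, -3)) + 174749)/(-113949 - 178017) = (2 + 174749)/(-113949 - 178017) = 174751/(-291966) = 174751*(-1/291966) = -174751/291966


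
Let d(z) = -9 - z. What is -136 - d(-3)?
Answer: -130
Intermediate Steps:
-136 - d(-3) = -136 - (-9 - 1*(-3)) = -136 - (-9 + 3) = -136 - 1*(-6) = -136 + 6 = -130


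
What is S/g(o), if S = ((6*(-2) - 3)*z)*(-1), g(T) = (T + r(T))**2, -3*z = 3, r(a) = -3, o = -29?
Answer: -15/1024 ≈ -0.014648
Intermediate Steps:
z = -1 (z = -1/3*3 = -1)
g(T) = (-3 + T)**2 (g(T) = (T - 3)**2 = (-3 + T)**2)
S = -15 (S = ((6*(-2) - 3)*(-1))*(-1) = ((-12 - 3)*(-1))*(-1) = -15*(-1)*(-1) = 15*(-1) = -15)
S/g(o) = -15/(-3 - 29)**2 = -15/(-32)**2 = -15/1024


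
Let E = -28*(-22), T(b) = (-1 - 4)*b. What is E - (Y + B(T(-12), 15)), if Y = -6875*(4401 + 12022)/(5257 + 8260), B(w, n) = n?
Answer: 121031842/13517 ≈ 8954.0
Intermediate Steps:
T(b) = -5*b
E = 616
Y = -112908125/13517 (Y = -6875/(13517/16423) = -6875/(13517*(1/16423)) = -6875/13517/16423 = -6875*16423/13517 = -112908125/13517 ≈ -8353.0)
E - (Y + B(T(-12), 15)) = 616 - (-112908125/13517 + 15) = 616 - 1*(-112705370/13517) = 616 + 112705370/13517 = 121031842/13517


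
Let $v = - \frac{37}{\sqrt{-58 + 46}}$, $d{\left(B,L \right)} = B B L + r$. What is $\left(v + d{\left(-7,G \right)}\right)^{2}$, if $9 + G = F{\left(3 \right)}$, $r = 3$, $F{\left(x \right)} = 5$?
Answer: $\frac{445619}{12} - \frac{7141 i \sqrt{3}}{3} \approx 37135.0 - 4122.9 i$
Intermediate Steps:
$G = -4$ ($G = -9 + 5 = -4$)
$d{\left(B,L \right)} = 3 + L B^{2}$ ($d{\left(B,L \right)} = B B L + 3 = B^{2} L + 3 = L B^{2} + 3 = 3 + L B^{2}$)
$v = \frac{37 i \sqrt{3}}{6}$ ($v = - \frac{37}{\sqrt{-12}} = - \frac{37}{2 i \sqrt{3}} = - 37 \left(- \frac{i \sqrt{3}}{6}\right) = \frac{37 i \sqrt{3}}{6} \approx 10.681 i$)
$\left(v + d{\left(-7,G \right)}\right)^{2} = \left(\frac{37 i \sqrt{3}}{6} + \left(3 - 4 \left(-7\right)^{2}\right)\right)^{2} = \left(\frac{37 i \sqrt{3}}{6} + \left(3 - 196\right)\right)^{2} = \left(\frac{37 i \sqrt{3}}{6} - 193\right)^{2} = \left(-193 + \frac{37 i \sqrt{3}}{6}\right)^{2}$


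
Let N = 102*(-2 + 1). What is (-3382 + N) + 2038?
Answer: -1446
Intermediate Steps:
N = -102 (N = 102*(-1) = -102)
(-3382 + N) + 2038 = (-3382 - 102) + 2038 = -3484 + 2038 = -1446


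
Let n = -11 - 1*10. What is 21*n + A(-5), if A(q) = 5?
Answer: -436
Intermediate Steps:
n = -21 (n = -11 - 10 = -21)
21*n + A(-5) = 21*(-21) + 5 = -441 + 5 = -436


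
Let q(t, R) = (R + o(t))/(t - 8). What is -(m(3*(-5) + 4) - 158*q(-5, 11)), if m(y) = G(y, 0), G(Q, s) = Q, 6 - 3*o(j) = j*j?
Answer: -1783/39 ≈ -45.718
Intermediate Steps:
o(j) = 2 - j²/3 (o(j) = 2 - j*j/3 = 2 - j²/3)
q(t, R) = (2 + R - t²/3)/(-8 + t) (q(t, R) = (R + (2 - t²/3))/(t - 8) = (2 + R - t²/3)/(-8 + t))
m(y) = y
-(m(3*(-5) + 4) - 158*q(-5, 11)) = -((3*(-5) + 4) - 158*(2 + 11 - ⅓*(-5)²)/(-8 - 5)) = -((-15 + 4) - 158*(2 + 11 - ⅓*25)/(-13)) = -(-11 - (-158)*(2 + 11 - 25/3)/13) = -(-11 - (-158)*14/(13*3)) = -(-11 - 158*(-14/39)) = -(-11 + 2212/39) = -1*1783/39 = -1783/39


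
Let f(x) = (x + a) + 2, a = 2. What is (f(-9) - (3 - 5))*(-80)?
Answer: 240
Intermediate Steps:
f(x) = 4 + x (f(x) = (x + 2) + 2 = (2 + x) + 2 = 4 + x)
(f(-9) - (3 - 5))*(-80) = ((4 - 9) - (3 - 5))*(-80) = (-5 - 1*(-2))*(-80) = (-5 + 2)*(-80) = -3*(-80) = 240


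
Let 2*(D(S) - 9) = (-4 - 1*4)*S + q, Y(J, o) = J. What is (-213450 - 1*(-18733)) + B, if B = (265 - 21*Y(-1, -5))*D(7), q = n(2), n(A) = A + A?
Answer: -199579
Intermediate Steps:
n(A) = 2*A
q = 4 (q = 2*2 = 4)
D(S) = 11 - 4*S (D(S) = 9 + ((-4 - 1*4)*S + 4)/2 = 9 + ((-4 - 4)*S + 4)/2 = 9 + (-8*S + 4)/2 = 9 + (4 - 8*S)/2 = 9 + (2 - 4*S) = 11 - 4*S)
B = -4862 (B = (265 - 21*(-1))*(11 - 4*7) = (265 + 21)*(11 - 28) = 286*(-17) = -4862)
(-213450 - 1*(-18733)) + B = (-213450 - 1*(-18733)) - 4862 = (-213450 + 18733) - 4862 = -194717 - 4862 = -199579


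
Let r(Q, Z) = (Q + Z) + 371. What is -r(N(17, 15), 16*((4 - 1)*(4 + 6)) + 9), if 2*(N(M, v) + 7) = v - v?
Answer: -853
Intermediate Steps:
N(M, v) = -7 (N(M, v) = -7 + (v - v)/2 = -7 + (½)*0 = -7 + 0 = -7)
r(Q, Z) = 371 + Q + Z
-r(N(17, 15), 16*((4 - 1)*(4 + 6)) + 9) = -(371 - 7 + (16*((4 - 1)*(4 + 6)) + 9)) = -(371 - 7 + (16*(3*10) + 9)) = -(371 - 7 + (16*30 + 9)) = -(371 - 7 + (480 + 9)) = -(371 - 7 + 489) = -1*853 = -853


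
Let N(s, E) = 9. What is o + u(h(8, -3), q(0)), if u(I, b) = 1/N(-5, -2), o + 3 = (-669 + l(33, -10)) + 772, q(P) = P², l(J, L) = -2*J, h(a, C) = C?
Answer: 307/9 ≈ 34.111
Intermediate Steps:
o = 34 (o = -3 + ((-669 - 2*33) + 772) = -3 + ((-669 - 66) + 772) = -3 + (-735 + 772) = -3 + 37 = 34)
u(I, b) = ⅑ (u(I, b) = 1/9 = ⅑)
o + u(h(8, -3), q(0)) = 34 + ⅑ = 307/9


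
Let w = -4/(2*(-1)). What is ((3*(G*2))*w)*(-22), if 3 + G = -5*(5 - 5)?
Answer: 792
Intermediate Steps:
w = 2 (w = -4/(-2) = -4*(-1/2) = 2)
G = -3 (G = -3 - 5*(5 - 5) = -3 - 5*0 = -3 + 0 = -3)
((3*(G*2))*w)*(-22) = ((3*(-3*2))*2)*(-22) = ((3*(-6))*2)*(-22) = -18*2*(-22) = -36*(-22) = 792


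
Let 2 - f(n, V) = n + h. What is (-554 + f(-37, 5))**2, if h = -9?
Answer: 256036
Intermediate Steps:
f(n, V) = 11 - n (f(n, V) = 2 - (n - 9) = 2 - (-9 + n) = 2 + (9 - n) = 11 - n)
(-554 + f(-37, 5))**2 = (-554 + (11 - 1*(-37)))**2 = (-554 + (11 + 37))**2 = (-554 + 48)**2 = (-506)**2 = 256036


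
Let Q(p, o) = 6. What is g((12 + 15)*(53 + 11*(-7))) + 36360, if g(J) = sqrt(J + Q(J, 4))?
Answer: 36360 + I*sqrt(642) ≈ 36360.0 + 25.338*I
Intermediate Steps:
g(J) = sqrt(6 + J) (g(J) = sqrt(J + 6) = sqrt(6 + J))
g((12 + 15)*(53 + 11*(-7))) + 36360 = sqrt(6 + (12 + 15)*(53 + 11*(-7))) + 36360 = sqrt(6 + 27*(53 - 77)) + 36360 = sqrt(6 + 27*(-24)) + 36360 = sqrt(6 - 648) + 36360 = sqrt(-642) + 36360 = I*sqrt(642) + 36360 = 36360 + I*sqrt(642)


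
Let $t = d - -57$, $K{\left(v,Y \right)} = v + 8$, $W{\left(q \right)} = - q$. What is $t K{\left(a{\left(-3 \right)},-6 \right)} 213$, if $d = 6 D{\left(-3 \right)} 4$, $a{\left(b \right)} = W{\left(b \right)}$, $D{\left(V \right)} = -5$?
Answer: $-147609$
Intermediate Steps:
$a{\left(b \right)} = - b$
$d = -120$ ($d = 6 \left(-5\right) 4 = \left(-30\right) 4 = -120$)
$K{\left(v,Y \right)} = 8 + v$
$t = -63$ ($t = -120 - -57 = -120 + 57 = -63$)
$t K{\left(a{\left(-3 \right)},-6 \right)} 213 = - 63 \left(8 - -3\right) 213 = - 63 \left(8 + 3\right) 213 = \left(-63\right) 11 \cdot 213 = \left(-693\right) 213 = -147609$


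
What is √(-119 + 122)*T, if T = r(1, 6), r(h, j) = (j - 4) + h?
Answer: 3*√3 ≈ 5.1962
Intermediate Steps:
r(h, j) = -4 + h + j (r(h, j) = (-4 + j) + h = -4 + h + j)
T = 3 (T = -4 + 1 + 6 = 3)
√(-119 + 122)*T = √(-119 + 122)*3 = √3*3 = 3*√3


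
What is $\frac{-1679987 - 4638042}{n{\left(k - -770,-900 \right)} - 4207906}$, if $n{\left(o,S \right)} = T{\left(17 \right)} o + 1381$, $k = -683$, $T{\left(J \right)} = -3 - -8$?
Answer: $\frac{6318029}{4206090} \approx 1.5021$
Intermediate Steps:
$T{\left(J \right)} = 5$ ($T{\left(J \right)} = -3 + 8 = 5$)
$n{\left(o,S \right)} = 1381 + 5 o$ ($n{\left(o,S \right)} = 5 o + 1381 = 1381 + 5 o$)
$\frac{-1679987 - 4638042}{n{\left(k - -770,-900 \right)} - 4207906} = \frac{-1679987 - 4638042}{\left(1381 + 5 \left(-683 - -770\right)\right) - 4207906} = - \frac{6318029}{\left(1381 + 5 \left(-683 + 770\right)\right) - 4207906} = - \frac{6318029}{\left(1381 + 5 \cdot 87\right) - 4207906} = - \frac{6318029}{\left(1381 + 435\right) - 4207906} = - \frac{6318029}{1816 - 4207906} = - \frac{6318029}{-4206090} = \left(-6318029\right) \left(- \frac{1}{4206090}\right) = \frac{6318029}{4206090}$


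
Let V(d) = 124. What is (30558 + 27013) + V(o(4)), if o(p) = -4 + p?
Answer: 57695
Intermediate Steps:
(30558 + 27013) + V(o(4)) = (30558 + 27013) + 124 = 57571 + 124 = 57695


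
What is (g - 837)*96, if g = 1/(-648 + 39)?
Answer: -16311488/203 ≈ -80352.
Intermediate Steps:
g = -1/609 (g = 1/(-609) = -1/609 ≈ -0.0016420)
(g - 837)*96 = (-1/609 - 837)*96 = -509734/609*96 = -16311488/203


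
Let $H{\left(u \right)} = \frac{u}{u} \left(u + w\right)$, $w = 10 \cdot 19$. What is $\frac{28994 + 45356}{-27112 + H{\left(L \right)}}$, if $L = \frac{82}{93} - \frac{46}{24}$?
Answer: $- \frac{27658200}{10015369} \approx -2.7616$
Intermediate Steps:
$L = - \frac{385}{372}$ ($L = 82 \cdot \frac{1}{93} - \frac{23}{12} = \frac{82}{93} - \frac{23}{12} = - \frac{385}{372} \approx -1.0349$)
$w = 190$
$H{\left(u \right)} = 190 + u$ ($H{\left(u \right)} = \frac{u}{u} \left(u + 190\right) = 1 \left(190 + u\right) = 190 + u$)
$\frac{28994 + 45356}{-27112 + H{\left(L \right)}} = \frac{28994 + 45356}{-27112 + \left(190 - \frac{385}{372}\right)} = \frac{74350}{-27112 + \frac{70295}{372}} = \frac{74350}{- \frac{10015369}{372}} = 74350 \left(- \frac{372}{10015369}\right) = - \frac{27658200}{10015369}$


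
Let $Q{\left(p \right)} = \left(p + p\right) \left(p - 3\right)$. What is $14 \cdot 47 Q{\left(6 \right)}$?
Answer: $23688$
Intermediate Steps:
$Q{\left(p \right)} = 2 p \left(-3 + p\right)$
$14 \cdot 47 Q{\left(6 \right)} = 14 \cdot 47 \cdot 2 \cdot 6 \left(-3 + 6\right) = 658 \cdot 2 \cdot 6 \cdot 3 = 658 \cdot 36 = 23688$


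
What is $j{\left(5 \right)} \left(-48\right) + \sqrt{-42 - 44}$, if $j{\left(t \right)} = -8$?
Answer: $384 + i \sqrt{86} \approx 384.0 + 9.2736 i$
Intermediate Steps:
$j{\left(5 \right)} \left(-48\right) + \sqrt{-42 - 44} = \left(-8\right) \left(-48\right) + \sqrt{-42 - 44} = 384 + \sqrt{-86} = 384 + i \sqrt{86}$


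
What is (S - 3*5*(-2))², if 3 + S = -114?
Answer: 7569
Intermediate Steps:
S = -117 (S = -3 - 114 = -117)
(S - 3*5*(-2))² = (-117 - 3*5*(-2))² = (-117 - 15*(-2))² = (-117 + 30)² = (-87)² = 7569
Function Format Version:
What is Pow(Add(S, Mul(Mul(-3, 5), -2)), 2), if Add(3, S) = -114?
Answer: 7569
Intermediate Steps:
S = -117 (S = Add(-3, -114) = -117)
Pow(Add(S, Mul(Mul(-3, 5), -2)), 2) = Pow(Add(-117, Mul(Mul(-3, 5), -2)), 2) = Pow(Add(-117, Mul(-15, -2)), 2) = Pow(Add(-117, 30), 2) = Pow(-87, 2) = 7569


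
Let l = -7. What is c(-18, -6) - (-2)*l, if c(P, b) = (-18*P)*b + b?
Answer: -1964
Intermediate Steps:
c(P, b) = b - 18*P*b (c(P, b) = -18*P*b + b = b - 18*P*b)
c(-18, -6) - (-2)*l = -6*(1 - 18*(-18)) - (-2)*(-7) = -6*(1 + 324) - 1*14 = -6*325 - 14 = -1950 - 14 = -1964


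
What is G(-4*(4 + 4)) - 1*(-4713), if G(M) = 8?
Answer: 4721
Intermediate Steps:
G(-4*(4 + 4)) - 1*(-4713) = 8 - 1*(-4713) = 8 + 4713 = 4721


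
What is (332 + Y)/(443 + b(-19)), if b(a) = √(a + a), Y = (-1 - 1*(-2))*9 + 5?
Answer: 153278/196287 - 346*I*√38/196287 ≈ 0.78089 - 0.010866*I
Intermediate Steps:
Y = 14 (Y = (-1 + 2)*9 + 5 = 1*9 + 5 = 9 + 5 = 14)
b(a) = √2*√a (b(a) = √(2*a) = √2*√a)
(332 + Y)/(443 + b(-19)) = (332 + 14)/(443 + √2*√(-19)) = 346/(443 + √2*(I*√19)) = 346/(443 + I*√38)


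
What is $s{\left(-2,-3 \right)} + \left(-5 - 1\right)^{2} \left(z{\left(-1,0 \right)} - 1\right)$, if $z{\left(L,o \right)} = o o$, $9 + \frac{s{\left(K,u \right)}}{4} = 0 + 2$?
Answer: $-64$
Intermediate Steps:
$s{\left(K,u \right)} = -28$ ($s{\left(K,u \right)} = -36 + 4 \left(0 + 2\right) = -36 + 4 \cdot 2 = -36 + 8 = -28$)
$z{\left(L,o \right)} = o^{2}$
$s{\left(-2,-3 \right)} + \left(-5 - 1\right)^{2} \left(z{\left(-1,0 \right)} - 1\right) = -28 + \left(-5 - 1\right)^{2} \left(0^{2} - 1\right) = -28 + \left(-6\right)^{2} \left(0 - 1\right) = -28 + 36 \left(-1\right) = -28 - 36 = -64$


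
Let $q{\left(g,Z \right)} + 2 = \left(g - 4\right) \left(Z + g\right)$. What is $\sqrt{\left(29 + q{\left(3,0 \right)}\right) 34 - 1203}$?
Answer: $3 i \sqrt{43} \approx 19.672 i$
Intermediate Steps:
$q{\left(g,Z \right)} = -2 + \left(-4 + g\right) \left(Z + g\right)$ ($q{\left(g,Z \right)} = -2 + \left(g - 4\right) \left(Z + g\right) = -2 + \left(-4 + g\right) \left(Z + g\right)$)
$\sqrt{\left(29 + q{\left(3,0 \right)}\right) 34 - 1203} = \sqrt{\left(29 - \left(14 - 9\right)\right) 34 - 1203} = \sqrt{\left(29 + \left(-2 + 9 + 0 - 12 + 0\right)\right) 34 - 1203} = \sqrt{\left(29 - 5\right) 34 - 1203} = \sqrt{24 \cdot 34 - 1203} = \sqrt{816 - 1203} = \sqrt{-387} = 3 i \sqrt{43}$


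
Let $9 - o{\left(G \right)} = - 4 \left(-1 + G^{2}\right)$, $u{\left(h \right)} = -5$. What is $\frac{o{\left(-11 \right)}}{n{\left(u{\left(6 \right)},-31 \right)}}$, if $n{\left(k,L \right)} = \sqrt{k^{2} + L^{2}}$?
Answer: $\frac{489 \sqrt{986}}{986} \approx 15.573$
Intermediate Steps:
$n{\left(k,L \right)} = \sqrt{L^{2} + k^{2}}$
$o{\left(G \right)} = 5 + 4 G^{2}$ ($o{\left(G \right)} = 9 - - 4 \left(-1 + G^{2}\right) = 9 - \left(4 - 4 G^{2}\right) = 9 + \left(-4 + 4 G^{2}\right) = 5 + 4 G^{2}$)
$\frac{o{\left(-11 \right)}}{n{\left(u{\left(6 \right)},-31 \right)}} = \frac{5 + 4 \left(-11\right)^{2}}{\sqrt{\left(-31\right)^{2} + \left(-5\right)^{2}}} = \frac{5 + 4 \cdot 121}{\sqrt{961 + 25}} = \frac{5 + 484}{\sqrt{986}} = 489 \frac{\sqrt{986}}{986} = \frac{489 \sqrt{986}}{986}$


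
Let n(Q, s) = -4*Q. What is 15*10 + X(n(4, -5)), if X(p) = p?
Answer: 134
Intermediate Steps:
15*10 + X(n(4, -5)) = 15*10 - 4*4 = 150 - 16 = 134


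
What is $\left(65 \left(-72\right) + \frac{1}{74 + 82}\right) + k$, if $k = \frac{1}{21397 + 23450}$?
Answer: $- \frac{10913950919}{2332044} \approx -4680.0$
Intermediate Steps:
$k = \frac{1}{44847} \approx 2.2298 \cdot 10^{-5}$
$\left(65 \left(-72\right) + \frac{1}{74 + 82}\right) + k = \left(65 \left(-72\right) + \frac{1}{74 + 82}\right) + \frac{1}{44847} = \left(-4680 + \frac{1}{156}\right) + \frac{1}{44847} = - \frac{730079}{156} + \frac{1}{44847} = - \frac{10913950919}{2332044}$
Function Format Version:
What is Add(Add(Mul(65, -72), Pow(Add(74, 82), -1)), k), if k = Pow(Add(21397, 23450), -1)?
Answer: Rational(-10913950919, 2332044) ≈ -4680.0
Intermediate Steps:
k = Rational(1, 44847) (k = Pow(44847, -1) = Rational(1, 44847) ≈ 2.2298e-5)
Add(Add(Mul(65, -72), Pow(Add(74, 82), -1)), k) = Add(Add(Mul(65, -72), Pow(Add(74, 82), -1)), Rational(1, 44847)) = Add(Add(-4680, Pow(156, -1)), Rational(1, 44847)) = Add(Add(-4680, Rational(1, 156)), Rational(1, 44847)) = Add(Rational(-730079, 156), Rational(1, 44847)) = Rational(-10913950919, 2332044)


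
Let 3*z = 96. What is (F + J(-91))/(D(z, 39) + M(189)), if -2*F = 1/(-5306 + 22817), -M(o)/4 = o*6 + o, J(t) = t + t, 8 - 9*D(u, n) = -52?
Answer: 6374005/185102944 ≈ 0.034435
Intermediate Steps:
z = 32 (z = (⅓)*96 = 32)
D(u, n) = 20/3 (D(u, n) = 8/9 - ⅑*(-52) = 8/9 + 52/9 = 20/3)
J(t) = 2*t
M(o) = -28*o (M(o) = -4*(o*6 + o) = -4*(6*o + o) = -28*o)
F = -1/35022 (F = -1/(2*(-5306 + 22817)) = -½/17511 = -½*1/17511 = -1/35022 ≈ -2.8553e-5)
(F + J(-91))/(D(z, 39) + M(189)) = (-1/35022 + 2*(-91))/(20/3 - 28*189) = (-1/35022 - 182)/(20/3 - 5292) = -6374005/(35022*(-15856/3)) = -6374005/35022*(-3/15856) = 6374005/185102944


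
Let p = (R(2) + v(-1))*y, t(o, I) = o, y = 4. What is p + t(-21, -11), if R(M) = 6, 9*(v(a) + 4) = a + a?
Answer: -125/9 ≈ -13.889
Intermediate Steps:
v(a) = -4 + 2*a/9 (v(a) = -4 + (a + a)/9 = -4 + (2*a)/9 = -4 + 2*a/9)
p = 64/9 (p = (6 + (-4 + (2/9)*(-1)))*4 = (6 + (-4 - 2/9))*4 = (6 - 38/9)*4 = (16/9)*4 = 64/9 ≈ 7.1111)
p + t(-21, -11) = 64/9 - 21 = -125/9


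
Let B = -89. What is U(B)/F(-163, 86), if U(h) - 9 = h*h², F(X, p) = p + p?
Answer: -176240/43 ≈ -4098.6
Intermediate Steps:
F(X, p) = 2*p
U(h) = 9 + h³ (U(h) = 9 + h*h² = 9 + h³)
U(B)/F(-163, 86) = (9 + (-89)³)/((2*86)) = (9 - 704969)/172 = -704960*1/172 = -176240/43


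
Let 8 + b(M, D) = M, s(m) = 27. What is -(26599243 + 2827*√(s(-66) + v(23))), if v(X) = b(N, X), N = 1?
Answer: -26599243 - 5654*√5 ≈ -2.6612e+7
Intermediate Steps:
b(M, D) = -8 + M
v(X) = -7 (v(X) = -8 + 1 = -7)
-(26599243 + 2827*√(s(-66) + v(23))) = -(26599243 + 2827*√(27 - 7)) = -(26599243 + 5654*√5) = -2827*(9409 + 2*√5) = -26599243 - 5654*√5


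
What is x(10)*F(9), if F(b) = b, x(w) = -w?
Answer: -90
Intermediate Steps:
x(10)*F(9) = -1*10*9 = -10*9 = -90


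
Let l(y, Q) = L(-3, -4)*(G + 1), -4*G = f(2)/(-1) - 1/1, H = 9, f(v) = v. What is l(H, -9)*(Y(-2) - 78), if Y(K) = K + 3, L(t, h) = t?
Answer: 1617/4 ≈ 404.25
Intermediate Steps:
Y(K) = 3 + K
G = ¾ (G = -(2/(-1) - 1/1)/4 = -(2*(-1) - 1*1)/4 = -(-2 - 1)/4 = -¼*(-3) = ¾ ≈ 0.75000)
l(y, Q) = -21/4 (l(y, Q) = -3*(¾ + 1) = -3*7/4 = -21/4)
l(H, -9)*(Y(-2) - 78) = -21*((3 - 2) - 78)/4 = -21*(1 - 78)/4 = -21/4*(-77) = 1617/4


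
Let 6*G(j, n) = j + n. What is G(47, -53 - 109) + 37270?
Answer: 223505/6 ≈ 37251.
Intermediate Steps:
G(j, n) = j/6 + n/6 (G(j, n) = (j + n)/6 = j/6 + n/6)
G(47, -53 - 109) + 37270 = ((⅙)*47 + (-53 - 109)/6) + 37270 = (47/6 + (⅙)*(-162)) + 37270 = (47/6 - 27) + 37270 = -115/6 + 37270 = 223505/6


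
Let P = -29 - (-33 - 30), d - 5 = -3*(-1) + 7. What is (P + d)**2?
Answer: 2401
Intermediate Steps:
d = 15 (d = 5 + (-3*(-1) + 7) = 5 + (3 + 7) = 5 + 10 = 15)
P = 34 (P = -29 - 1*(-63) = -29 + 63 = 34)
(P + d)**2 = (34 + 15)**2 = 49**2 = 2401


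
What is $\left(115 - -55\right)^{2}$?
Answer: $28900$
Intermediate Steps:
$\left(115 - -55\right)^{2} = \left(115 + 55\right)^{2} = 170^{2} = 28900$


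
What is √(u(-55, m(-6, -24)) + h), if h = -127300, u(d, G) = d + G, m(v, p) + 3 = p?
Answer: I*√127382 ≈ 356.91*I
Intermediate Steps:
m(v, p) = -3 + p
u(d, G) = G + d
√(u(-55, m(-6, -24)) + h) = √(((-3 - 24) - 55) - 127300) = √((-27 - 55) - 127300) = √(-82 - 127300) = √(-127382) = I*√127382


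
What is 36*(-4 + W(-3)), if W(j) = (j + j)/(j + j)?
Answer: -108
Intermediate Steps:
W(j) = 1 (W(j) = (2*j)/((2*j)) = (2*j)*(1/(2*j)) = 1)
36*(-4 + W(-3)) = 36*(-4 + 1) = 36*(-3) = -108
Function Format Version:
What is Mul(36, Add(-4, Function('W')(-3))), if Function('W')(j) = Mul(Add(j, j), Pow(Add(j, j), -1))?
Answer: -108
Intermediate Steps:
Function('W')(j) = 1 (Function('W')(j) = Mul(Mul(2, j), Pow(Mul(2, j), -1)) = Mul(Mul(2, j), Mul(Rational(1, 2), Pow(j, -1))) = 1)
Mul(36, Add(-4, Function('W')(-3))) = Mul(36, Add(-4, 1)) = Mul(36, -3) = -108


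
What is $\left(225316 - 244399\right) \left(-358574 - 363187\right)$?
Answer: $13773365163$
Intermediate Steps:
$\left(225316 - 244399\right) \left(-358574 - 363187\right) = \left(-19083\right) \left(-721761\right) = 13773365163$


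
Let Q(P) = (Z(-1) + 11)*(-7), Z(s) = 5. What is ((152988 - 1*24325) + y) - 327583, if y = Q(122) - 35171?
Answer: -234203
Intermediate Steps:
Q(P) = -112 (Q(P) = (5 + 11)*(-7) = 16*(-7) = -112)
y = -35283 (y = -112 - 35171 = -35283)
((152988 - 1*24325) + y) - 327583 = ((152988 - 1*24325) - 35283) - 327583 = ((152988 - 24325) - 35283) - 327583 = (128663 - 35283) - 327583 = 93380 - 327583 = -234203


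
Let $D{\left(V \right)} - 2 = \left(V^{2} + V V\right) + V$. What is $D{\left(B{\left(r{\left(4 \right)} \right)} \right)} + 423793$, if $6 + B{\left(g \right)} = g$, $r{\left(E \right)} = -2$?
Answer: $423915$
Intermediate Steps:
$B{\left(g \right)} = -6 + g$
$D{\left(V \right)} = 2 + V + 2 V^{2}$ ($D{\left(V \right)} = 2 + \left(\left(V^{2} + V V\right) + V\right) = 2 + \left(\left(V^{2} + V^{2}\right) + V\right) = 2 + \left(2 V^{2} + V\right) = 2 + \left(V + 2 V^{2}\right) = 2 + V + 2 V^{2}$)
$D{\left(B{\left(r{\left(4 \right)} \right)} \right)} + 423793 = \left(2 - 8 + 2 \left(-6 - 2\right)^{2}\right) + 423793 = \left(2 - 8 + 2 \left(-8\right)^{2}\right) + 423793 = \left(2 - 8 + 2 \cdot 64\right) + 423793 = \left(2 - 8 + 128\right) + 423793 = 122 + 423793 = 423915$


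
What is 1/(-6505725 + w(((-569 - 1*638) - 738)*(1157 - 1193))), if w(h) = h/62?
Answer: -31/201642465 ≈ -1.5374e-7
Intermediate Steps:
w(h) = h/62
1/(-6505725 + w(((-569 - 1*638) - 738)*(1157 - 1193))) = 1/(-6505725 + (((-569 - 1*638) - 738)*(1157 - 1193))/62) = 1/(-6505725 + (((-569 - 638) - 738)*(-36))/62) = 1/(-6505725 + ((-1207 - 738)*(-36))/62) = 1/(-6505725 + (-1945*(-36))/62) = 1/(-6505725 + (1/62)*70020) = 1/(-6505725 + 35010/31) = 1/(-201642465/31) = -31/201642465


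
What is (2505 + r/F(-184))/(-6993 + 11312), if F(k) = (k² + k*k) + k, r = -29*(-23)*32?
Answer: 919451/1585073 ≈ 0.58007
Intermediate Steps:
r = 21344 (r = 667*32 = 21344)
F(k) = k + 2*k² (F(k) = (k² + k²) + k = 2*k² + k = k + 2*k²)
(2505 + r/F(-184))/(-6993 + 11312) = (2505 + 21344/((-184*(1 + 2*(-184)))))/(-6993 + 11312) = (2505 + 21344/((-184*(1 - 368))))/4319 = (2505 + 21344/((-184*(-367))))*(1/4319) = (2505 + 21344/67528)*(1/4319) = (2505 + 21344*(1/67528))*(1/4319) = (2505 + 116/367)*(1/4319) = (919451/367)*(1/4319) = 919451/1585073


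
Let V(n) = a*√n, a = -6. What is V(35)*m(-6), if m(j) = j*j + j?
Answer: -180*√35 ≈ -1064.9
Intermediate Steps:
m(j) = j + j² (m(j) = j² + j = j + j²)
V(n) = -6*√n
V(35)*m(-6) = (-6*√35)*(-6*(1 - 6)) = (-6*√35)*(-6*(-5)) = -6*√35*30 = -180*√35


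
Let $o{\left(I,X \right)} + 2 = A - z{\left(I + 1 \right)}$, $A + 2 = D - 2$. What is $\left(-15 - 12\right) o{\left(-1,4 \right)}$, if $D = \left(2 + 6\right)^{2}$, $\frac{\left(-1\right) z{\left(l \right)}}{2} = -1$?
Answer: $-1512$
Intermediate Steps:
$z{\left(l \right)} = 2$ ($z{\left(l \right)} = \left(-2\right) \left(-1\right) = 2$)
$D = 64$ ($D = 8^{2} = 64$)
$A = 60$ ($A = -2 + \left(64 - 2\right) = -2 + 62 = 60$)
$o{\left(I,X \right)} = 56$ ($o{\left(I,X \right)} = -2 + \left(60 - 2\right) = -2 + 58 = 56$)
$\left(-15 - 12\right) o{\left(-1,4 \right)} = \left(-15 - 12\right) 56 = \left(-27\right) 56 = -1512$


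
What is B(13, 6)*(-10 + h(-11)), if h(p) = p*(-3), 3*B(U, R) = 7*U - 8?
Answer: 1909/3 ≈ 636.33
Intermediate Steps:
B(U, R) = -8/3 + 7*U/3 (B(U, R) = (7*U - 8)/3 = (-8 + 7*U)/3 = -8/3 + 7*U/3)
h(p) = -3*p
B(13, 6)*(-10 + h(-11)) = (-8/3 + (7/3)*13)*(-10 - 3*(-11)) = (-8/3 + 91/3)*(-10 + 33) = (83/3)*23 = 1909/3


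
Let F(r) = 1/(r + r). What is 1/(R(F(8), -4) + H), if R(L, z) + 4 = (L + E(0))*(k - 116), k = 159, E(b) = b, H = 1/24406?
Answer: -195248/256255 ≈ -0.76193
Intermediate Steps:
H = 1/24406 ≈ 4.0974e-5
F(r) = 1/(2*r)
R(L, z) = -4 + 43*L (R(L, z) = -4 + (L + 0)*(159 - 116) = -4 + L*43 = -4 + 43*L)
1/(R(F(8), -4) + H) = 1/((-4 + 43*((½)/8)) + 1/24406) = 1/((-4 + 43*((½)*(⅛))) + 1/24406) = 1/((-4 + 43*(1/16)) + 1/24406) = 1/((-4 + 43/16) + 1/24406) = 1/(-21/16 + 1/24406) = 1/(-256255/195248) = -195248/256255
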